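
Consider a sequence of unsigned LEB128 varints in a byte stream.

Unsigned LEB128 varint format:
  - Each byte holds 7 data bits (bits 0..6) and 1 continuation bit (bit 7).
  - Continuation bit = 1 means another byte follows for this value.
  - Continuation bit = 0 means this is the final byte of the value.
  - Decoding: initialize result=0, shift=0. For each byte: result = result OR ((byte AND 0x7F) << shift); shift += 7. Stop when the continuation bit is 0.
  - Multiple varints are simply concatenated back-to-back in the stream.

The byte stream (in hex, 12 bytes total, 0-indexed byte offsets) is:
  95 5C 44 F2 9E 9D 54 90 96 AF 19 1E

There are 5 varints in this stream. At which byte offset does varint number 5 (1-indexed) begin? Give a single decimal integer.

  byte[0]=0x95 cont=1 payload=0x15=21: acc |= 21<<0 -> acc=21 shift=7
  byte[1]=0x5C cont=0 payload=0x5C=92: acc |= 92<<7 -> acc=11797 shift=14 [end]
Varint 1: bytes[0:2] = 95 5C -> value 11797 (2 byte(s))
  byte[2]=0x44 cont=0 payload=0x44=68: acc |= 68<<0 -> acc=68 shift=7 [end]
Varint 2: bytes[2:3] = 44 -> value 68 (1 byte(s))
  byte[3]=0xF2 cont=1 payload=0x72=114: acc |= 114<<0 -> acc=114 shift=7
  byte[4]=0x9E cont=1 payload=0x1E=30: acc |= 30<<7 -> acc=3954 shift=14
  byte[5]=0x9D cont=1 payload=0x1D=29: acc |= 29<<14 -> acc=479090 shift=21
  byte[6]=0x54 cont=0 payload=0x54=84: acc |= 84<<21 -> acc=176639858 shift=28 [end]
Varint 3: bytes[3:7] = F2 9E 9D 54 -> value 176639858 (4 byte(s))
  byte[7]=0x90 cont=1 payload=0x10=16: acc |= 16<<0 -> acc=16 shift=7
  byte[8]=0x96 cont=1 payload=0x16=22: acc |= 22<<7 -> acc=2832 shift=14
  byte[9]=0xAF cont=1 payload=0x2F=47: acc |= 47<<14 -> acc=772880 shift=21
  byte[10]=0x19 cont=0 payload=0x19=25: acc |= 25<<21 -> acc=53201680 shift=28 [end]
Varint 4: bytes[7:11] = 90 96 AF 19 -> value 53201680 (4 byte(s))
  byte[11]=0x1E cont=0 payload=0x1E=30: acc |= 30<<0 -> acc=30 shift=7 [end]
Varint 5: bytes[11:12] = 1E -> value 30 (1 byte(s))

Answer: 11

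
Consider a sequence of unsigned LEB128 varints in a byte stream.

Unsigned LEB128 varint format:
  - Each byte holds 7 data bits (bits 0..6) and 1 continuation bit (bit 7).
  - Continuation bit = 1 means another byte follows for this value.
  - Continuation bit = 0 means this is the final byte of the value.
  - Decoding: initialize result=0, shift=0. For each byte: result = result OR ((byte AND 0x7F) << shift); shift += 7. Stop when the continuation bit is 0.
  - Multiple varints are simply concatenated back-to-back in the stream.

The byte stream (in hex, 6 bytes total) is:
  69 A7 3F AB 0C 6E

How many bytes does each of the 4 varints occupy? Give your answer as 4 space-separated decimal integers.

Answer: 1 2 2 1

Derivation:
  byte[0]=0x69 cont=0 payload=0x69=105: acc |= 105<<0 -> acc=105 shift=7 [end]
Varint 1: bytes[0:1] = 69 -> value 105 (1 byte(s))
  byte[1]=0xA7 cont=1 payload=0x27=39: acc |= 39<<0 -> acc=39 shift=7
  byte[2]=0x3F cont=0 payload=0x3F=63: acc |= 63<<7 -> acc=8103 shift=14 [end]
Varint 2: bytes[1:3] = A7 3F -> value 8103 (2 byte(s))
  byte[3]=0xAB cont=1 payload=0x2B=43: acc |= 43<<0 -> acc=43 shift=7
  byte[4]=0x0C cont=0 payload=0x0C=12: acc |= 12<<7 -> acc=1579 shift=14 [end]
Varint 3: bytes[3:5] = AB 0C -> value 1579 (2 byte(s))
  byte[5]=0x6E cont=0 payload=0x6E=110: acc |= 110<<0 -> acc=110 shift=7 [end]
Varint 4: bytes[5:6] = 6E -> value 110 (1 byte(s))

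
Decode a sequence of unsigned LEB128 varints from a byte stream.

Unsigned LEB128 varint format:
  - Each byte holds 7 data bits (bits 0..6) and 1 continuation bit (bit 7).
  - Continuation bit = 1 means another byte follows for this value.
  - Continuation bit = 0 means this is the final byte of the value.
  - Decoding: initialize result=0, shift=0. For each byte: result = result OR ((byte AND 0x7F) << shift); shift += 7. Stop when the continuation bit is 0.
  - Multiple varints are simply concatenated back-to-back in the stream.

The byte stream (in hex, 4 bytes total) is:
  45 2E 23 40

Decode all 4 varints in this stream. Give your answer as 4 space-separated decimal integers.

Answer: 69 46 35 64

Derivation:
  byte[0]=0x45 cont=0 payload=0x45=69: acc |= 69<<0 -> acc=69 shift=7 [end]
Varint 1: bytes[0:1] = 45 -> value 69 (1 byte(s))
  byte[1]=0x2E cont=0 payload=0x2E=46: acc |= 46<<0 -> acc=46 shift=7 [end]
Varint 2: bytes[1:2] = 2E -> value 46 (1 byte(s))
  byte[2]=0x23 cont=0 payload=0x23=35: acc |= 35<<0 -> acc=35 shift=7 [end]
Varint 3: bytes[2:3] = 23 -> value 35 (1 byte(s))
  byte[3]=0x40 cont=0 payload=0x40=64: acc |= 64<<0 -> acc=64 shift=7 [end]
Varint 4: bytes[3:4] = 40 -> value 64 (1 byte(s))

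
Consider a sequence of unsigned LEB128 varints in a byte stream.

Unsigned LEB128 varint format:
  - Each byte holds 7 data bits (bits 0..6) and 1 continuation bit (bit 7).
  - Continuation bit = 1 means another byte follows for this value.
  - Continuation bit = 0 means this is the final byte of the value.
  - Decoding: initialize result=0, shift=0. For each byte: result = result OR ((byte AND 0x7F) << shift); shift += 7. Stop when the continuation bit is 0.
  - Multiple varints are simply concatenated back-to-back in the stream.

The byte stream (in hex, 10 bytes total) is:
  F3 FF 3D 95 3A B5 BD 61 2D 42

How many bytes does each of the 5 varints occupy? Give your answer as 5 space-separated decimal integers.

  byte[0]=0xF3 cont=1 payload=0x73=115: acc |= 115<<0 -> acc=115 shift=7
  byte[1]=0xFF cont=1 payload=0x7F=127: acc |= 127<<7 -> acc=16371 shift=14
  byte[2]=0x3D cont=0 payload=0x3D=61: acc |= 61<<14 -> acc=1015795 shift=21 [end]
Varint 1: bytes[0:3] = F3 FF 3D -> value 1015795 (3 byte(s))
  byte[3]=0x95 cont=1 payload=0x15=21: acc |= 21<<0 -> acc=21 shift=7
  byte[4]=0x3A cont=0 payload=0x3A=58: acc |= 58<<7 -> acc=7445 shift=14 [end]
Varint 2: bytes[3:5] = 95 3A -> value 7445 (2 byte(s))
  byte[5]=0xB5 cont=1 payload=0x35=53: acc |= 53<<0 -> acc=53 shift=7
  byte[6]=0xBD cont=1 payload=0x3D=61: acc |= 61<<7 -> acc=7861 shift=14
  byte[7]=0x61 cont=0 payload=0x61=97: acc |= 97<<14 -> acc=1597109 shift=21 [end]
Varint 3: bytes[5:8] = B5 BD 61 -> value 1597109 (3 byte(s))
  byte[8]=0x2D cont=0 payload=0x2D=45: acc |= 45<<0 -> acc=45 shift=7 [end]
Varint 4: bytes[8:9] = 2D -> value 45 (1 byte(s))
  byte[9]=0x42 cont=0 payload=0x42=66: acc |= 66<<0 -> acc=66 shift=7 [end]
Varint 5: bytes[9:10] = 42 -> value 66 (1 byte(s))

Answer: 3 2 3 1 1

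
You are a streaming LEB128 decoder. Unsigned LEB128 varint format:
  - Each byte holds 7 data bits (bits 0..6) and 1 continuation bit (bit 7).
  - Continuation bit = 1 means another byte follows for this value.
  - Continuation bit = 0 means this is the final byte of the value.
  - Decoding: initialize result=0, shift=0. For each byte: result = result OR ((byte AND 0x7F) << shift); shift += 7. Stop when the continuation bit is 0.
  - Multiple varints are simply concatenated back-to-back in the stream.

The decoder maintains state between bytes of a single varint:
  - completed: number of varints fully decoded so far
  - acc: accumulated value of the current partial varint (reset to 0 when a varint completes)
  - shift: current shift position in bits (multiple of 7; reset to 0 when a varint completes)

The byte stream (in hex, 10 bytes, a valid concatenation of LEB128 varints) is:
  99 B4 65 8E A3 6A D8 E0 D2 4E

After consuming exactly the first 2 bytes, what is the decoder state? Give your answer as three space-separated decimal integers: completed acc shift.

Answer: 0 6681 14

Derivation:
byte[0]=0x99 cont=1 payload=0x19: acc |= 25<<0 -> completed=0 acc=25 shift=7
byte[1]=0xB4 cont=1 payload=0x34: acc |= 52<<7 -> completed=0 acc=6681 shift=14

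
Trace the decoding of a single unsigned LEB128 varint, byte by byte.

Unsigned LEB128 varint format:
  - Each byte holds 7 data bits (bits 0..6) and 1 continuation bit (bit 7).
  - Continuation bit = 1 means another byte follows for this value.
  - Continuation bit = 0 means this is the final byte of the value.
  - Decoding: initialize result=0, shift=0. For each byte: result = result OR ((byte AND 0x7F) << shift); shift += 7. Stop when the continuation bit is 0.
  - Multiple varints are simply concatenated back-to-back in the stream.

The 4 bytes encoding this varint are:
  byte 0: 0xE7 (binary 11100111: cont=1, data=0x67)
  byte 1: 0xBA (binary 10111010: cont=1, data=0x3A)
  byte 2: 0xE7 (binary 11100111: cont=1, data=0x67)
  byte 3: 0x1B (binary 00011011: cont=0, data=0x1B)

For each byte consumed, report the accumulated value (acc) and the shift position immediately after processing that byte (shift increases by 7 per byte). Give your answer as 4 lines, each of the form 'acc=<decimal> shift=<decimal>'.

Answer: acc=103 shift=7
acc=7527 shift=14
acc=1695079 shift=21
acc=58318183 shift=28

Derivation:
byte 0=0xE7: payload=0x67=103, contrib = 103<<0 = 103; acc -> 103, shift -> 7
byte 1=0xBA: payload=0x3A=58, contrib = 58<<7 = 7424; acc -> 7527, shift -> 14
byte 2=0xE7: payload=0x67=103, contrib = 103<<14 = 1687552; acc -> 1695079, shift -> 21
byte 3=0x1B: payload=0x1B=27, contrib = 27<<21 = 56623104; acc -> 58318183, shift -> 28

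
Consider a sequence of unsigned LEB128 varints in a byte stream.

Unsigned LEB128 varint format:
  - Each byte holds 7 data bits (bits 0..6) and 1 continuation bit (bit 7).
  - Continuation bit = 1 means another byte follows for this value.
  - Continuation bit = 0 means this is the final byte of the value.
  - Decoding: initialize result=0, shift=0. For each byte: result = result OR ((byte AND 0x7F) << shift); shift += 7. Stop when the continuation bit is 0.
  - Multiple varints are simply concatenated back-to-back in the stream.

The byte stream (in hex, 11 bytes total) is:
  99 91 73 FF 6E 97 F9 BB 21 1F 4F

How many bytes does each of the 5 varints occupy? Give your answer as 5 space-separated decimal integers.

  byte[0]=0x99 cont=1 payload=0x19=25: acc |= 25<<0 -> acc=25 shift=7
  byte[1]=0x91 cont=1 payload=0x11=17: acc |= 17<<7 -> acc=2201 shift=14
  byte[2]=0x73 cont=0 payload=0x73=115: acc |= 115<<14 -> acc=1886361 shift=21 [end]
Varint 1: bytes[0:3] = 99 91 73 -> value 1886361 (3 byte(s))
  byte[3]=0xFF cont=1 payload=0x7F=127: acc |= 127<<0 -> acc=127 shift=7
  byte[4]=0x6E cont=0 payload=0x6E=110: acc |= 110<<7 -> acc=14207 shift=14 [end]
Varint 2: bytes[3:5] = FF 6E -> value 14207 (2 byte(s))
  byte[5]=0x97 cont=1 payload=0x17=23: acc |= 23<<0 -> acc=23 shift=7
  byte[6]=0xF9 cont=1 payload=0x79=121: acc |= 121<<7 -> acc=15511 shift=14
  byte[7]=0xBB cont=1 payload=0x3B=59: acc |= 59<<14 -> acc=982167 shift=21
  byte[8]=0x21 cont=0 payload=0x21=33: acc |= 33<<21 -> acc=70188183 shift=28 [end]
Varint 3: bytes[5:9] = 97 F9 BB 21 -> value 70188183 (4 byte(s))
  byte[9]=0x1F cont=0 payload=0x1F=31: acc |= 31<<0 -> acc=31 shift=7 [end]
Varint 4: bytes[9:10] = 1F -> value 31 (1 byte(s))
  byte[10]=0x4F cont=0 payload=0x4F=79: acc |= 79<<0 -> acc=79 shift=7 [end]
Varint 5: bytes[10:11] = 4F -> value 79 (1 byte(s))

Answer: 3 2 4 1 1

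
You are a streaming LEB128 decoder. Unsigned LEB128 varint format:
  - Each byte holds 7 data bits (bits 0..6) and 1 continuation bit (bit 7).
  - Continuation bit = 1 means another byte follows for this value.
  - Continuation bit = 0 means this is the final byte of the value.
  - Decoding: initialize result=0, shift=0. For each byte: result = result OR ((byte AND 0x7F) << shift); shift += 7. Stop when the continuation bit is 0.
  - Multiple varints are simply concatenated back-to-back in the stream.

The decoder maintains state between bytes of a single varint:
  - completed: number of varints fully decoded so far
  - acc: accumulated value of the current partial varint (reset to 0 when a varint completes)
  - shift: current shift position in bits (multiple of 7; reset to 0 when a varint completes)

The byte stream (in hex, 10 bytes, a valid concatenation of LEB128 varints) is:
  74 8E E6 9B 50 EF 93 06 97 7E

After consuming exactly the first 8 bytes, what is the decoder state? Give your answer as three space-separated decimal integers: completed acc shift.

byte[0]=0x74 cont=0 payload=0x74: varint #1 complete (value=116); reset -> completed=1 acc=0 shift=0
byte[1]=0x8E cont=1 payload=0x0E: acc |= 14<<0 -> completed=1 acc=14 shift=7
byte[2]=0xE6 cont=1 payload=0x66: acc |= 102<<7 -> completed=1 acc=13070 shift=14
byte[3]=0x9B cont=1 payload=0x1B: acc |= 27<<14 -> completed=1 acc=455438 shift=21
byte[4]=0x50 cont=0 payload=0x50: varint #2 complete (value=168227598); reset -> completed=2 acc=0 shift=0
byte[5]=0xEF cont=1 payload=0x6F: acc |= 111<<0 -> completed=2 acc=111 shift=7
byte[6]=0x93 cont=1 payload=0x13: acc |= 19<<7 -> completed=2 acc=2543 shift=14
byte[7]=0x06 cont=0 payload=0x06: varint #3 complete (value=100847); reset -> completed=3 acc=0 shift=0

Answer: 3 0 0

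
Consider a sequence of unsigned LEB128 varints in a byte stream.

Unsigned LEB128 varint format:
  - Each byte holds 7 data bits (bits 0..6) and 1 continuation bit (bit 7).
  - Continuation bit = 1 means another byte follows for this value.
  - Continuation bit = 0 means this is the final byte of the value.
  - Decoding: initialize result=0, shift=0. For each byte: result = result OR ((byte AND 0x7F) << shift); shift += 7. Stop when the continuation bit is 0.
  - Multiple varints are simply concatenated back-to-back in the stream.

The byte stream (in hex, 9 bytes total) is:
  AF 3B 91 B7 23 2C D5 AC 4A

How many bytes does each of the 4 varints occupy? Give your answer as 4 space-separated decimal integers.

Answer: 2 3 1 3

Derivation:
  byte[0]=0xAF cont=1 payload=0x2F=47: acc |= 47<<0 -> acc=47 shift=7
  byte[1]=0x3B cont=0 payload=0x3B=59: acc |= 59<<7 -> acc=7599 shift=14 [end]
Varint 1: bytes[0:2] = AF 3B -> value 7599 (2 byte(s))
  byte[2]=0x91 cont=1 payload=0x11=17: acc |= 17<<0 -> acc=17 shift=7
  byte[3]=0xB7 cont=1 payload=0x37=55: acc |= 55<<7 -> acc=7057 shift=14
  byte[4]=0x23 cont=0 payload=0x23=35: acc |= 35<<14 -> acc=580497 shift=21 [end]
Varint 2: bytes[2:5] = 91 B7 23 -> value 580497 (3 byte(s))
  byte[5]=0x2C cont=0 payload=0x2C=44: acc |= 44<<0 -> acc=44 shift=7 [end]
Varint 3: bytes[5:6] = 2C -> value 44 (1 byte(s))
  byte[6]=0xD5 cont=1 payload=0x55=85: acc |= 85<<0 -> acc=85 shift=7
  byte[7]=0xAC cont=1 payload=0x2C=44: acc |= 44<<7 -> acc=5717 shift=14
  byte[8]=0x4A cont=0 payload=0x4A=74: acc |= 74<<14 -> acc=1218133 shift=21 [end]
Varint 4: bytes[6:9] = D5 AC 4A -> value 1218133 (3 byte(s))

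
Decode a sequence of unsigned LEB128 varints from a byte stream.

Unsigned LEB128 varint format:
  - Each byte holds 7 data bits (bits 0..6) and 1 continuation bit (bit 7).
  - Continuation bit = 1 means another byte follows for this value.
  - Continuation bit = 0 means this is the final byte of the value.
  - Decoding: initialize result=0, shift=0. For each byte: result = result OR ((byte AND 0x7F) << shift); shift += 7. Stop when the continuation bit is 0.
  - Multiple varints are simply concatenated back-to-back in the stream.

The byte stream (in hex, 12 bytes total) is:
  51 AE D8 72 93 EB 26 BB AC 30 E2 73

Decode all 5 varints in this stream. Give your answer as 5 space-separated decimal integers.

  byte[0]=0x51 cont=0 payload=0x51=81: acc |= 81<<0 -> acc=81 shift=7 [end]
Varint 1: bytes[0:1] = 51 -> value 81 (1 byte(s))
  byte[1]=0xAE cont=1 payload=0x2E=46: acc |= 46<<0 -> acc=46 shift=7
  byte[2]=0xD8 cont=1 payload=0x58=88: acc |= 88<<7 -> acc=11310 shift=14
  byte[3]=0x72 cont=0 payload=0x72=114: acc |= 114<<14 -> acc=1879086 shift=21 [end]
Varint 2: bytes[1:4] = AE D8 72 -> value 1879086 (3 byte(s))
  byte[4]=0x93 cont=1 payload=0x13=19: acc |= 19<<0 -> acc=19 shift=7
  byte[5]=0xEB cont=1 payload=0x6B=107: acc |= 107<<7 -> acc=13715 shift=14
  byte[6]=0x26 cont=0 payload=0x26=38: acc |= 38<<14 -> acc=636307 shift=21 [end]
Varint 3: bytes[4:7] = 93 EB 26 -> value 636307 (3 byte(s))
  byte[7]=0xBB cont=1 payload=0x3B=59: acc |= 59<<0 -> acc=59 shift=7
  byte[8]=0xAC cont=1 payload=0x2C=44: acc |= 44<<7 -> acc=5691 shift=14
  byte[9]=0x30 cont=0 payload=0x30=48: acc |= 48<<14 -> acc=792123 shift=21 [end]
Varint 4: bytes[7:10] = BB AC 30 -> value 792123 (3 byte(s))
  byte[10]=0xE2 cont=1 payload=0x62=98: acc |= 98<<0 -> acc=98 shift=7
  byte[11]=0x73 cont=0 payload=0x73=115: acc |= 115<<7 -> acc=14818 shift=14 [end]
Varint 5: bytes[10:12] = E2 73 -> value 14818 (2 byte(s))

Answer: 81 1879086 636307 792123 14818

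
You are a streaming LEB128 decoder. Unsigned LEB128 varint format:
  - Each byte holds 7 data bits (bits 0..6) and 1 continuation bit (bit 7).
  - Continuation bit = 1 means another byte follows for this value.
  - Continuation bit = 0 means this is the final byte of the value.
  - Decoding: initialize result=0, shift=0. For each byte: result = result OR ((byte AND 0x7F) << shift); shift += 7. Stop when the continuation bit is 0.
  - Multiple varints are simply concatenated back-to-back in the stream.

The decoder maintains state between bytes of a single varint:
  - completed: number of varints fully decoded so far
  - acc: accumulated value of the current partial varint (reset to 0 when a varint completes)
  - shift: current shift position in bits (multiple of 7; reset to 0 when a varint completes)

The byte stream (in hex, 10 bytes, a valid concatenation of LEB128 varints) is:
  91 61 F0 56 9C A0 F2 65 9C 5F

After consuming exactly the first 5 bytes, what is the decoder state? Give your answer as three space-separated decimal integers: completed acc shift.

byte[0]=0x91 cont=1 payload=0x11: acc |= 17<<0 -> completed=0 acc=17 shift=7
byte[1]=0x61 cont=0 payload=0x61: varint #1 complete (value=12433); reset -> completed=1 acc=0 shift=0
byte[2]=0xF0 cont=1 payload=0x70: acc |= 112<<0 -> completed=1 acc=112 shift=7
byte[3]=0x56 cont=0 payload=0x56: varint #2 complete (value=11120); reset -> completed=2 acc=0 shift=0
byte[4]=0x9C cont=1 payload=0x1C: acc |= 28<<0 -> completed=2 acc=28 shift=7

Answer: 2 28 7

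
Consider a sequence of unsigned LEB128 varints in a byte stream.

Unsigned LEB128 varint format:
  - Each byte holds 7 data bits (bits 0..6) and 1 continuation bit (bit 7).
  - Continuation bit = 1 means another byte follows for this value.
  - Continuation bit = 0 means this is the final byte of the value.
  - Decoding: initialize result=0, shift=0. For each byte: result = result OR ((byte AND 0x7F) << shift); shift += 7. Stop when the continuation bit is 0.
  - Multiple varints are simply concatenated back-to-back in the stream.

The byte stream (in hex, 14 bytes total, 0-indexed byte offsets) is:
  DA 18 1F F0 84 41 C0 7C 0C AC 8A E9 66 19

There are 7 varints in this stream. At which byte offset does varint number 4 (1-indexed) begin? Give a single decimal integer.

  byte[0]=0xDA cont=1 payload=0x5A=90: acc |= 90<<0 -> acc=90 shift=7
  byte[1]=0x18 cont=0 payload=0x18=24: acc |= 24<<7 -> acc=3162 shift=14 [end]
Varint 1: bytes[0:2] = DA 18 -> value 3162 (2 byte(s))
  byte[2]=0x1F cont=0 payload=0x1F=31: acc |= 31<<0 -> acc=31 shift=7 [end]
Varint 2: bytes[2:3] = 1F -> value 31 (1 byte(s))
  byte[3]=0xF0 cont=1 payload=0x70=112: acc |= 112<<0 -> acc=112 shift=7
  byte[4]=0x84 cont=1 payload=0x04=4: acc |= 4<<7 -> acc=624 shift=14
  byte[5]=0x41 cont=0 payload=0x41=65: acc |= 65<<14 -> acc=1065584 shift=21 [end]
Varint 3: bytes[3:6] = F0 84 41 -> value 1065584 (3 byte(s))
  byte[6]=0xC0 cont=1 payload=0x40=64: acc |= 64<<0 -> acc=64 shift=7
  byte[7]=0x7C cont=0 payload=0x7C=124: acc |= 124<<7 -> acc=15936 shift=14 [end]
Varint 4: bytes[6:8] = C0 7C -> value 15936 (2 byte(s))
  byte[8]=0x0C cont=0 payload=0x0C=12: acc |= 12<<0 -> acc=12 shift=7 [end]
Varint 5: bytes[8:9] = 0C -> value 12 (1 byte(s))
  byte[9]=0xAC cont=1 payload=0x2C=44: acc |= 44<<0 -> acc=44 shift=7
  byte[10]=0x8A cont=1 payload=0x0A=10: acc |= 10<<7 -> acc=1324 shift=14
  byte[11]=0xE9 cont=1 payload=0x69=105: acc |= 105<<14 -> acc=1721644 shift=21
  byte[12]=0x66 cont=0 payload=0x66=102: acc |= 102<<21 -> acc=215631148 shift=28 [end]
Varint 6: bytes[9:13] = AC 8A E9 66 -> value 215631148 (4 byte(s))
  byte[13]=0x19 cont=0 payload=0x19=25: acc |= 25<<0 -> acc=25 shift=7 [end]
Varint 7: bytes[13:14] = 19 -> value 25 (1 byte(s))

Answer: 6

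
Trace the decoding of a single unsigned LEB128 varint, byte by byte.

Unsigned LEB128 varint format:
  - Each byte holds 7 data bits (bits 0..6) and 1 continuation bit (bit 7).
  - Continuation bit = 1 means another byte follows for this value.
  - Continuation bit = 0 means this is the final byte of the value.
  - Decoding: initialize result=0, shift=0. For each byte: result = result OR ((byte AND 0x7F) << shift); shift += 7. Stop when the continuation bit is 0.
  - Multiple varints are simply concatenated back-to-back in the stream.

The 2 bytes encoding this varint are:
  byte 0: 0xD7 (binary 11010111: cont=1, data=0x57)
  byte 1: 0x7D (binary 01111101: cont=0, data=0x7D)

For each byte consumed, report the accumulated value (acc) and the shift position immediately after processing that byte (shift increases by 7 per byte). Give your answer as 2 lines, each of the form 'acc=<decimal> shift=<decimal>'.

byte 0=0xD7: payload=0x57=87, contrib = 87<<0 = 87; acc -> 87, shift -> 7
byte 1=0x7D: payload=0x7D=125, contrib = 125<<7 = 16000; acc -> 16087, shift -> 14

Answer: acc=87 shift=7
acc=16087 shift=14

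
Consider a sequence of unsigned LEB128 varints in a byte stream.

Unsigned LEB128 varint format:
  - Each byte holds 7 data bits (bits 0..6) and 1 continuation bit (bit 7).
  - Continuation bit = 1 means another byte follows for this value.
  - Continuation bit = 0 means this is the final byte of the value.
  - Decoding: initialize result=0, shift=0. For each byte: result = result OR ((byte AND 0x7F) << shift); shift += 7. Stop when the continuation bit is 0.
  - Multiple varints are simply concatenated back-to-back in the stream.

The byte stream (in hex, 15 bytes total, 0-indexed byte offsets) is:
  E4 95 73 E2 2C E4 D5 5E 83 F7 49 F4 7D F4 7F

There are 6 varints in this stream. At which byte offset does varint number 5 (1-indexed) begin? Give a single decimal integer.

  byte[0]=0xE4 cont=1 payload=0x64=100: acc |= 100<<0 -> acc=100 shift=7
  byte[1]=0x95 cont=1 payload=0x15=21: acc |= 21<<7 -> acc=2788 shift=14
  byte[2]=0x73 cont=0 payload=0x73=115: acc |= 115<<14 -> acc=1886948 shift=21 [end]
Varint 1: bytes[0:3] = E4 95 73 -> value 1886948 (3 byte(s))
  byte[3]=0xE2 cont=1 payload=0x62=98: acc |= 98<<0 -> acc=98 shift=7
  byte[4]=0x2C cont=0 payload=0x2C=44: acc |= 44<<7 -> acc=5730 shift=14 [end]
Varint 2: bytes[3:5] = E2 2C -> value 5730 (2 byte(s))
  byte[5]=0xE4 cont=1 payload=0x64=100: acc |= 100<<0 -> acc=100 shift=7
  byte[6]=0xD5 cont=1 payload=0x55=85: acc |= 85<<7 -> acc=10980 shift=14
  byte[7]=0x5E cont=0 payload=0x5E=94: acc |= 94<<14 -> acc=1551076 shift=21 [end]
Varint 3: bytes[5:8] = E4 D5 5E -> value 1551076 (3 byte(s))
  byte[8]=0x83 cont=1 payload=0x03=3: acc |= 3<<0 -> acc=3 shift=7
  byte[9]=0xF7 cont=1 payload=0x77=119: acc |= 119<<7 -> acc=15235 shift=14
  byte[10]=0x49 cont=0 payload=0x49=73: acc |= 73<<14 -> acc=1211267 shift=21 [end]
Varint 4: bytes[8:11] = 83 F7 49 -> value 1211267 (3 byte(s))
  byte[11]=0xF4 cont=1 payload=0x74=116: acc |= 116<<0 -> acc=116 shift=7
  byte[12]=0x7D cont=0 payload=0x7D=125: acc |= 125<<7 -> acc=16116 shift=14 [end]
Varint 5: bytes[11:13] = F4 7D -> value 16116 (2 byte(s))
  byte[13]=0xF4 cont=1 payload=0x74=116: acc |= 116<<0 -> acc=116 shift=7
  byte[14]=0x7F cont=0 payload=0x7F=127: acc |= 127<<7 -> acc=16372 shift=14 [end]
Varint 6: bytes[13:15] = F4 7F -> value 16372 (2 byte(s))

Answer: 11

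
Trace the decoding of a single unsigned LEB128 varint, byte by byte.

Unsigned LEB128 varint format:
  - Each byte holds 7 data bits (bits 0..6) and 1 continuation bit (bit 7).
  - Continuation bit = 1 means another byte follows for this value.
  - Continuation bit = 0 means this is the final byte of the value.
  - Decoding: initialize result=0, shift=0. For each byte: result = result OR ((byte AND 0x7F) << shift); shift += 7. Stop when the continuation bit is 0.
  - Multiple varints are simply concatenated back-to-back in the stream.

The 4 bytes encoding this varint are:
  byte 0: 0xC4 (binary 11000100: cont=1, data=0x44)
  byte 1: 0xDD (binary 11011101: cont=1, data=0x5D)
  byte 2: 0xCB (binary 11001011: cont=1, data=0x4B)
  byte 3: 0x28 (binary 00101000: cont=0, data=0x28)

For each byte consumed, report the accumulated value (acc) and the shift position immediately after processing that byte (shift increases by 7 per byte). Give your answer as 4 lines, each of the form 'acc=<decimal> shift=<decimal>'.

Answer: acc=68 shift=7
acc=11972 shift=14
acc=1240772 shift=21
acc=85126852 shift=28

Derivation:
byte 0=0xC4: payload=0x44=68, contrib = 68<<0 = 68; acc -> 68, shift -> 7
byte 1=0xDD: payload=0x5D=93, contrib = 93<<7 = 11904; acc -> 11972, shift -> 14
byte 2=0xCB: payload=0x4B=75, contrib = 75<<14 = 1228800; acc -> 1240772, shift -> 21
byte 3=0x28: payload=0x28=40, contrib = 40<<21 = 83886080; acc -> 85126852, shift -> 28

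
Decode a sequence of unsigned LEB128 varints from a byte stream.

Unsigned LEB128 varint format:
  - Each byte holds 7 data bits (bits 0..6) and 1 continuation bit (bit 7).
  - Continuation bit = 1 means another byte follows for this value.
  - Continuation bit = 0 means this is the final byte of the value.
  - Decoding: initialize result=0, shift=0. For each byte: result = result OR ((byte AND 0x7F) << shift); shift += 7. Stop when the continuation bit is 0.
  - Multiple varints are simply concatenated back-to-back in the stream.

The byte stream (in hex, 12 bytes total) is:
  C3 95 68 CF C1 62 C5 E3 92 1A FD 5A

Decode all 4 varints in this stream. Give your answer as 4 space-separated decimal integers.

  byte[0]=0xC3 cont=1 payload=0x43=67: acc |= 67<<0 -> acc=67 shift=7
  byte[1]=0x95 cont=1 payload=0x15=21: acc |= 21<<7 -> acc=2755 shift=14
  byte[2]=0x68 cont=0 payload=0x68=104: acc |= 104<<14 -> acc=1706691 shift=21 [end]
Varint 1: bytes[0:3] = C3 95 68 -> value 1706691 (3 byte(s))
  byte[3]=0xCF cont=1 payload=0x4F=79: acc |= 79<<0 -> acc=79 shift=7
  byte[4]=0xC1 cont=1 payload=0x41=65: acc |= 65<<7 -> acc=8399 shift=14
  byte[5]=0x62 cont=0 payload=0x62=98: acc |= 98<<14 -> acc=1614031 shift=21 [end]
Varint 2: bytes[3:6] = CF C1 62 -> value 1614031 (3 byte(s))
  byte[6]=0xC5 cont=1 payload=0x45=69: acc |= 69<<0 -> acc=69 shift=7
  byte[7]=0xE3 cont=1 payload=0x63=99: acc |= 99<<7 -> acc=12741 shift=14
  byte[8]=0x92 cont=1 payload=0x12=18: acc |= 18<<14 -> acc=307653 shift=21
  byte[9]=0x1A cont=0 payload=0x1A=26: acc |= 26<<21 -> acc=54833605 shift=28 [end]
Varint 3: bytes[6:10] = C5 E3 92 1A -> value 54833605 (4 byte(s))
  byte[10]=0xFD cont=1 payload=0x7D=125: acc |= 125<<0 -> acc=125 shift=7
  byte[11]=0x5A cont=0 payload=0x5A=90: acc |= 90<<7 -> acc=11645 shift=14 [end]
Varint 4: bytes[10:12] = FD 5A -> value 11645 (2 byte(s))

Answer: 1706691 1614031 54833605 11645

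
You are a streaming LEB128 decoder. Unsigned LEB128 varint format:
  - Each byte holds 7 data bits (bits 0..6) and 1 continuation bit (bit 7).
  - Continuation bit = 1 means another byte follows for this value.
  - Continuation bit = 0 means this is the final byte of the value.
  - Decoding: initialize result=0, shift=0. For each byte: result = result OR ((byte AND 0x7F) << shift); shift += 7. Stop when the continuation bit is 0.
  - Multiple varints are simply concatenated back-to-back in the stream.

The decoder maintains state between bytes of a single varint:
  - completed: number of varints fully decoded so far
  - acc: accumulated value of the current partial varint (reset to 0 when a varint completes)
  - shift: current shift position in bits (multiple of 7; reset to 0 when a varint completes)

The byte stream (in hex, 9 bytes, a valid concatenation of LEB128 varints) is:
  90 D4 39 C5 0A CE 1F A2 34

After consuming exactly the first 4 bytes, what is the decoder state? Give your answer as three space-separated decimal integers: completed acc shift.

byte[0]=0x90 cont=1 payload=0x10: acc |= 16<<0 -> completed=0 acc=16 shift=7
byte[1]=0xD4 cont=1 payload=0x54: acc |= 84<<7 -> completed=0 acc=10768 shift=14
byte[2]=0x39 cont=0 payload=0x39: varint #1 complete (value=944656); reset -> completed=1 acc=0 shift=0
byte[3]=0xC5 cont=1 payload=0x45: acc |= 69<<0 -> completed=1 acc=69 shift=7

Answer: 1 69 7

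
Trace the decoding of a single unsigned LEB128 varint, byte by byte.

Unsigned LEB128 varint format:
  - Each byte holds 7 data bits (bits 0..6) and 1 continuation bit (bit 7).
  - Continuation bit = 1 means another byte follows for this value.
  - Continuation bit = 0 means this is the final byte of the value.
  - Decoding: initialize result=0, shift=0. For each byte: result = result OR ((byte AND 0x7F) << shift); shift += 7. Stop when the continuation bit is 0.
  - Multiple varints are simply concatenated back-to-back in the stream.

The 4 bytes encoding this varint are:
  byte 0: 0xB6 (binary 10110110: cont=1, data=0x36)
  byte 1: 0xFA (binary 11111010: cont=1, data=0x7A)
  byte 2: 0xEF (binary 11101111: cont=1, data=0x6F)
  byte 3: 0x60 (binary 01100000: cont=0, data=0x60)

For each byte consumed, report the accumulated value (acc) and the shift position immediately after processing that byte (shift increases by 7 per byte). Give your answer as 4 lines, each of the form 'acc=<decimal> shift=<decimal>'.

byte 0=0xB6: payload=0x36=54, contrib = 54<<0 = 54; acc -> 54, shift -> 7
byte 1=0xFA: payload=0x7A=122, contrib = 122<<7 = 15616; acc -> 15670, shift -> 14
byte 2=0xEF: payload=0x6F=111, contrib = 111<<14 = 1818624; acc -> 1834294, shift -> 21
byte 3=0x60: payload=0x60=96, contrib = 96<<21 = 201326592; acc -> 203160886, shift -> 28

Answer: acc=54 shift=7
acc=15670 shift=14
acc=1834294 shift=21
acc=203160886 shift=28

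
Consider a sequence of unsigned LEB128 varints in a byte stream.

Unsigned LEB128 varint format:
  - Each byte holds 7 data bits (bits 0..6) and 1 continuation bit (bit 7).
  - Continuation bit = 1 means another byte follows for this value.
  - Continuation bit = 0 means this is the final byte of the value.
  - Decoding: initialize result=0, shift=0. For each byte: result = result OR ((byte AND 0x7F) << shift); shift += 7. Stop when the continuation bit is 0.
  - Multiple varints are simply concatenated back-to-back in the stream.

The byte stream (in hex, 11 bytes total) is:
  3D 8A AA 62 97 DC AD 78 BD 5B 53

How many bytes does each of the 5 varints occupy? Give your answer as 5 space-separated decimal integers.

Answer: 1 3 4 2 1

Derivation:
  byte[0]=0x3D cont=0 payload=0x3D=61: acc |= 61<<0 -> acc=61 shift=7 [end]
Varint 1: bytes[0:1] = 3D -> value 61 (1 byte(s))
  byte[1]=0x8A cont=1 payload=0x0A=10: acc |= 10<<0 -> acc=10 shift=7
  byte[2]=0xAA cont=1 payload=0x2A=42: acc |= 42<<7 -> acc=5386 shift=14
  byte[3]=0x62 cont=0 payload=0x62=98: acc |= 98<<14 -> acc=1611018 shift=21 [end]
Varint 2: bytes[1:4] = 8A AA 62 -> value 1611018 (3 byte(s))
  byte[4]=0x97 cont=1 payload=0x17=23: acc |= 23<<0 -> acc=23 shift=7
  byte[5]=0xDC cont=1 payload=0x5C=92: acc |= 92<<7 -> acc=11799 shift=14
  byte[6]=0xAD cont=1 payload=0x2D=45: acc |= 45<<14 -> acc=749079 shift=21
  byte[7]=0x78 cont=0 payload=0x78=120: acc |= 120<<21 -> acc=252407319 shift=28 [end]
Varint 3: bytes[4:8] = 97 DC AD 78 -> value 252407319 (4 byte(s))
  byte[8]=0xBD cont=1 payload=0x3D=61: acc |= 61<<0 -> acc=61 shift=7
  byte[9]=0x5B cont=0 payload=0x5B=91: acc |= 91<<7 -> acc=11709 shift=14 [end]
Varint 4: bytes[8:10] = BD 5B -> value 11709 (2 byte(s))
  byte[10]=0x53 cont=0 payload=0x53=83: acc |= 83<<0 -> acc=83 shift=7 [end]
Varint 5: bytes[10:11] = 53 -> value 83 (1 byte(s))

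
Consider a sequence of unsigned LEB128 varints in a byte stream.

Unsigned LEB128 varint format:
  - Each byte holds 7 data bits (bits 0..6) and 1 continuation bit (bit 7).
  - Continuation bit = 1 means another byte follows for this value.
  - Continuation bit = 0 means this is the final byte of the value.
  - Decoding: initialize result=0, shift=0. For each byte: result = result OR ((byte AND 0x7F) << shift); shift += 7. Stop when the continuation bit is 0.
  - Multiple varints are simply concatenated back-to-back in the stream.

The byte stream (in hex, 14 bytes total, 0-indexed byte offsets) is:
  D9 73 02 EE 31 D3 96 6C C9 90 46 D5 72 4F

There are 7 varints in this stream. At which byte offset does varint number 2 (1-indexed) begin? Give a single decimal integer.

Answer: 2

Derivation:
  byte[0]=0xD9 cont=1 payload=0x59=89: acc |= 89<<0 -> acc=89 shift=7
  byte[1]=0x73 cont=0 payload=0x73=115: acc |= 115<<7 -> acc=14809 shift=14 [end]
Varint 1: bytes[0:2] = D9 73 -> value 14809 (2 byte(s))
  byte[2]=0x02 cont=0 payload=0x02=2: acc |= 2<<0 -> acc=2 shift=7 [end]
Varint 2: bytes[2:3] = 02 -> value 2 (1 byte(s))
  byte[3]=0xEE cont=1 payload=0x6E=110: acc |= 110<<0 -> acc=110 shift=7
  byte[4]=0x31 cont=0 payload=0x31=49: acc |= 49<<7 -> acc=6382 shift=14 [end]
Varint 3: bytes[3:5] = EE 31 -> value 6382 (2 byte(s))
  byte[5]=0xD3 cont=1 payload=0x53=83: acc |= 83<<0 -> acc=83 shift=7
  byte[6]=0x96 cont=1 payload=0x16=22: acc |= 22<<7 -> acc=2899 shift=14
  byte[7]=0x6C cont=0 payload=0x6C=108: acc |= 108<<14 -> acc=1772371 shift=21 [end]
Varint 4: bytes[5:8] = D3 96 6C -> value 1772371 (3 byte(s))
  byte[8]=0xC9 cont=1 payload=0x49=73: acc |= 73<<0 -> acc=73 shift=7
  byte[9]=0x90 cont=1 payload=0x10=16: acc |= 16<<7 -> acc=2121 shift=14
  byte[10]=0x46 cont=0 payload=0x46=70: acc |= 70<<14 -> acc=1149001 shift=21 [end]
Varint 5: bytes[8:11] = C9 90 46 -> value 1149001 (3 byte(s))
  byte[11]=0xD5 cont=1 payload=0x55=85: acc |= 85<<0 -> acc=85 shift=7
  byte[12]=0x72 cont=0 payload=0x72=114: acc |= 114<<7 -> acc=14677 shift=14 [end]
Varint 6: bytes[11:13] = D5 72 -> value 14677 (2 byte(s))
  byte[13]=0x4F cont=0 payload=0x4F=79: acc |= 79<<0 -> acc=79 shift=7 [end]
Varint 7: bytes[13:14] = 4F -> value 79 (1 byte(s))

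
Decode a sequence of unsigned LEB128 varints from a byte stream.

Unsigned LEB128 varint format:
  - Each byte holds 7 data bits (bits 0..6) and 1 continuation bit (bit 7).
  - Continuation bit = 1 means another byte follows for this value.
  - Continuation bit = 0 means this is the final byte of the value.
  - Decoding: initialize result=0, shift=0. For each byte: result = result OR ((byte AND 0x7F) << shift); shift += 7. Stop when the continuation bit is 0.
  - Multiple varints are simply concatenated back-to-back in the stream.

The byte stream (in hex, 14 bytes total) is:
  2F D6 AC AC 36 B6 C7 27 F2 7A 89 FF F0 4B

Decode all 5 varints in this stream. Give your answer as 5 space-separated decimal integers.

  byte[0]=0x2F cont=0 payload=0x2F=47: acc |= 47<<0 -> acc=47 shift=7 [end]
Varint 1: bytes[0:1] = 2F -> value 47 (1 byte(s))
  byte[1]=0xD6 cont=1 payload=0x56=86: acc |= 86<<0 -> acc=86 shift=7
  byte[2]=0xAC cont=1 payload=0x2C=44: acc |= 44<<7 -> acc=5718 shift=14
  byte[3]=0xAC cont=1 payload=0x2C=44: acc |= 44<<14 -> acc=726614 shift=21
  byte[4]=0x36 cont=0 payload=0x36=54: acc |= 54<<21 -> acc=113972822 shift=28 [end]
Varint 2: bytes[1:5] = D6 AC AC 36 -> value 113972822 (4 byte(s))
  byte[5]=0xB6 cont=1 payload=0x36=54: acc |= 54<<0 -> acc=54 shift=7
  byte[6]=0xC7 cont=1 payload=0x47=71: acc |= 71<<7 -> acc=9142 shift=14
  byte[7]=0x27 cont=0 payload=0x27=39: acc |= 39<<14 -> acc=648118 shift=21 [end]
Varint 3: bytes[5:8] = B6 C7 27 -> value 648118 (3 byte(s))
  byte[8]=0xF2 cont=1 payload=0x72=114: acc |= 114<<0 -> acc=114 shift=7
  byte[9]=0x7A cont=0 payload=0x7A=122: acc |= 122<<7 -> acc=15730 shift=14 [end]
Varint 4: bytes[8:10] = F2 7A -> value 15730 (2 byte(s))
  byte[10]=0x89 cont=1 payload=0x09=9: acc |= 9<<0 -> acc=9 shift=7
  byte[11]=0xFF cont=1 payload=0x7F=127: acc |= 127<<7 -> acc=16265 shift=14
  byte[12]=0xF0 cont=1 payload=0x70=112: acc |= 112<<14 -> acc=1851273 shift=21
  byte[13]=0x4B cont=0 payload=0x4B=75: acc |= 75<<21 -> acc=159137673 shift=28 [end]
Varint 5: bytes[10:14] = 89 FF F0 4B -> value 159137673 (4 byte(s))

Answer: 47 113972822 648118 15730 159137673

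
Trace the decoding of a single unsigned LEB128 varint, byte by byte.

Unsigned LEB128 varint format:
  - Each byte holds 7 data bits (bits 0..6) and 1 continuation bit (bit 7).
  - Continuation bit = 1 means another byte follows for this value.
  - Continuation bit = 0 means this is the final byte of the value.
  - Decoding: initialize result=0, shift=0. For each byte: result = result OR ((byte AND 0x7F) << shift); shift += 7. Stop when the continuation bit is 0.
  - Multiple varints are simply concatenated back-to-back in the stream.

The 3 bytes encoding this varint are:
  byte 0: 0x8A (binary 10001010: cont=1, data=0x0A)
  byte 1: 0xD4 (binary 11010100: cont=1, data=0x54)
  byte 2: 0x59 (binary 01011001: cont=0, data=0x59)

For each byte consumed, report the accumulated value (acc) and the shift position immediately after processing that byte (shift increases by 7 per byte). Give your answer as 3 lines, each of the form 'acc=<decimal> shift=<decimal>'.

byte 0=0x8A: payload=0x0A=10, contrib = 10<<0 = 10; acc -> 10, shift -> 7
byte 1=0xD4: payload=0x54=84, contrib = 84<<7 = 10752; acc -> 10762, shift -> 14
byte 2=0x59: payload=0x59=89, contrib = 89<<14 = 1458176; acc -> 1468938, shift -> 21

Answer: acc=10 shift=7
acc=10762 shift=14
acc=1468938 shift=21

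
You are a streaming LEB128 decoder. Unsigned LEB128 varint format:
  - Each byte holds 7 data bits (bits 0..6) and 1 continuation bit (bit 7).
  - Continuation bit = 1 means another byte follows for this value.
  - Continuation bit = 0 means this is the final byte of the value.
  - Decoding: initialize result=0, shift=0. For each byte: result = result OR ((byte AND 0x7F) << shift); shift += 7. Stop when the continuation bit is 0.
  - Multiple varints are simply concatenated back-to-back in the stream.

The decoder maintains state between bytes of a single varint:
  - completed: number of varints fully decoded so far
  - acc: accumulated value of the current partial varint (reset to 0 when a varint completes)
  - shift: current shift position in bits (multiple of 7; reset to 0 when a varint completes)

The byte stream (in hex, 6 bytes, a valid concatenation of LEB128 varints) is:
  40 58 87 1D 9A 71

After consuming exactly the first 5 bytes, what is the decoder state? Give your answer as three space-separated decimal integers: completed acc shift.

byte[0]=0x40 cont=0 payload=0x40: varint #1 complete (value=64); reset -> completed=1 acc=0 shift=0
byte[1]=0x58 cont=0 payload=0x58: varint #2 complete (value=88); reset -> completed=2 acc=0 shift=0
byte[2]=0x87 cont=1 payload=0x07: acc |= 7<<0 -> completed=2 acc=7 shift=7
byte[3]=0x1D cont=0 payload=0x1D: varint #3 complete (value=3719); reset -> completed=3 acc=0 shift=0
byte[4]=0x9A cont=1 payload=0x1A: acc |= 26<<0 -> completed=3 acc=26 shift=7

Answer: 3 26 7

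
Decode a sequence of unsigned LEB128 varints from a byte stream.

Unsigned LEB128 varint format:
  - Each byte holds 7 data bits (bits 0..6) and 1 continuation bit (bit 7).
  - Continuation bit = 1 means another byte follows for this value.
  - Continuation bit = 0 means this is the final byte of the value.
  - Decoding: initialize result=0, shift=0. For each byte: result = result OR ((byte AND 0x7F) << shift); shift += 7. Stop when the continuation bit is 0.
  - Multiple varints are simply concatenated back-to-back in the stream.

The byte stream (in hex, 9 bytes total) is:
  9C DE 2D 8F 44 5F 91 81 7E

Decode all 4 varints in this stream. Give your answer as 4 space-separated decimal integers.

  byte[0]=0x9C cont=1 payload=0x1C=28: acc |= 28<<0 -> acc=28 shift=7
  byte[1]=0xDE cont=1 payload=0x5E=94: acc |= 94<<7 -> acc=12060 shift=14
  byte[2]=0x2D cont=0 payload=0x2D=45: acc |= 45<<14 -> acc=749340 shift=21 [end]
Varint 1: bytes[0:3] = 9C DE 2D -> value 749340 (3 byte(s))
  byte[3]=0x8F cont=1 payload=0x0F=15: acc |= 15<<0 -> acc=15 shift=7
  byte[4]=0x44 cont=0 payload=0x44=68: acc |= 68<<7 -> acc=8719 shift=14 [end]
Varint 2: bytes[3:5] = 8F 44 -> value 8719 (2 byte(s))
  byte[5]=0x5F cont=0 payload=0x5F=95: acc |= 95<<0 -> acc=95 shift=7 [end]
Varint 3: bytes[5:6] = 5F -> value 95 (1 byte(s))
  byte[6]=0x91 cont=1 payload=0x11=17: acc |= 17<<0 -> acc=17 shift=7
  byte[7]=0x81 cont=1 payload=0x01=1: acc |= 1<<7 -> acc=145 shift=14
  byte[8]=0x7E cont=0 payload=0x7E=126: acc |= 126<<14 -> acc=2064529 shift=21 [end]
Varint 4: bytes[6:9] = 91 81 7E -> value 2064529 (3 byte(s))

Answer: 749340 8719 95 2064529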